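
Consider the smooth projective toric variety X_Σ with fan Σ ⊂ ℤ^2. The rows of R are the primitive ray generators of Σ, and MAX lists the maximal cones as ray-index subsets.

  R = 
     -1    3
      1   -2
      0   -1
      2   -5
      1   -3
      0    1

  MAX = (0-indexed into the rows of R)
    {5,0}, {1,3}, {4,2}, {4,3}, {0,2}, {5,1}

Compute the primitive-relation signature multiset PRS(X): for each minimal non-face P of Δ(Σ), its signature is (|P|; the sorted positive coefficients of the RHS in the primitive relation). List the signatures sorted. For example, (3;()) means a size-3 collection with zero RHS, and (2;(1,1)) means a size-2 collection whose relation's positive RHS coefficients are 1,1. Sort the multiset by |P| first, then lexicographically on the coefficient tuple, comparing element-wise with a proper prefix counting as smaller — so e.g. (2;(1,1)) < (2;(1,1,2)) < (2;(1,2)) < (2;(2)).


Primitive collections (9):

  P = {0,4}:  v_{0} + v_{4} = 0  ⇒ sig = (2;())
  P = {2,5}:  v_{2} + v_{5} = 0  ⇒ sig = (2;())
  P = {0,1}:  v_{0} + v_{1} = v_{5}  ⇒ sig = (2;(1))
  P = {0,3}:  v_{0} + v_{3} = v_{1}  ⇒ sig = (2;(1))
  P = {1,2}:  v_{1} + v_{2} = v_{4}  ⇒ sig = (2;(1))
  P = {1,4}:  v_{1} + v_{4} = v_{3}  ⇒ sig = (2;(1))
  P = {4,5}:  v_{4} + v_{5} = v_{1}  ⇒ sig = (2;(1))
  P = {2,3}:  v_{2} + v_{3} = 2·v_{4}  ⇒ sig = (2;(2))
  P = {3,5}:  v_{3} + v_{5} = 2·v_{1}  ⇒ sig = (2;(2))

Signatures (|P|; sorted positive RHS coefficients), sorted:
    (2;())
    (2;())
    (2;(1))
    (2;(1))
    (2;(1))
    (2;(1))
    (2;(1))
    (2;(2))
    (2;(2))


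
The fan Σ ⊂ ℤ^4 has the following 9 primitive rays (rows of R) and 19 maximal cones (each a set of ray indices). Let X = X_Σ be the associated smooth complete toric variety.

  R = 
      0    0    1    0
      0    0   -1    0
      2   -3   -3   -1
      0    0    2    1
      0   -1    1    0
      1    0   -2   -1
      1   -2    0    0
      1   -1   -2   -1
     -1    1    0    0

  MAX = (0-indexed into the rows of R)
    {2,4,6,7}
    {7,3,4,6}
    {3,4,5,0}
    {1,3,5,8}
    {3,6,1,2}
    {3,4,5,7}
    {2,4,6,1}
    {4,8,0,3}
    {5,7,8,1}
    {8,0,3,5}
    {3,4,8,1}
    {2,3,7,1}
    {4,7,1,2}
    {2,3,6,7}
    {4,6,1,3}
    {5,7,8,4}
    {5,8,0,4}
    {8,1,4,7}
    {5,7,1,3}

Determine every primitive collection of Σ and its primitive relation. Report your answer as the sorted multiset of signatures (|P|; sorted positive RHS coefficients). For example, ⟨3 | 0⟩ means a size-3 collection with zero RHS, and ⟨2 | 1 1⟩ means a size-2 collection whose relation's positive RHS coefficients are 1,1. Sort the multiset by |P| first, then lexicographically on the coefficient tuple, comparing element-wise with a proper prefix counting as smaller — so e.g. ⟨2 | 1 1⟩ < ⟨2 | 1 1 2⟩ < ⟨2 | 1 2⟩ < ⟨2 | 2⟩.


14 collections generate NE(X_Σ); each relation:

  P={0,1}:  v_{0} + v_{1} = 0  ⇒ sig = ⟨2 | 0⟩
  P={0,2}:  v_{0} + v_{2} = v_{6} + v_{7}  ⇒ sig = ⟨2 | 1 1⟩
  P={0,7}:  v_{0} + v_{7} = v_{4} + v_{5}  ⇒ sig = ⟨2 | 1 1⟩
  P={6,8}:  v_{6} + v_{8} = v_{1} + v_{4}  ⇒ sig = ⟨2 | 1 1⟩
  P={0,6}:  v_{0} + v_{6} = v_{3} + v_{4} + v_{7}  ⇒ sig = ⟨2 | 1 1 1⟩
  P={2,8}:  v_{2} + v_{8} = 2·v_{1} + v_{4} + v_{7}  ⇒ sig = ⟨2 | 1 1 2⟩
  P={2,5}:  v_{2} + v_{5} = v_{1} + v_{3} + 3·v_{7}  ⇒ sig = ⟨2 | 1 1 3⟩
  P={5,6}:  v_{5} + v_{6} = v_{3} + 2·v_{7}  ⇒ sig = ⟨2 | 1 2⟩
  P={3,7,8}:  v_{3} + v_{7} + v_{8} = 0  ⇒ sig = ⟨3 | 0⟩
  P={1,4,5}:  v_{1} + v_{4} + v_{5} = v_{7}  ⇒ sig = ⟨3 | 1⟩
  P={1,6,7}:  v_{1} + v_{6} + v_{7} = v_{2}  ⇒ sig = ⟨3 | 1⟩
  P={2,3,4}:  v_{2} + v_{3} + v_{4} = 2·v_{6}  ⇒ sig = ⟨3 | 2⟩
  P={1,3,4,7}:  v_{1} + v_{3} + v_{4} + v_{7} = v_{6}  ⇒ sig = ⟨4 | 1⟩
  P={3,4,5,8}:  v_{3} + v_{4} + v_{5} + v_{8} = v_{0}  ⇒ sig = ⟨4 | 1⟩

so the primitive-relation signature multiset is
    |P|=2: 8 collections, coeffs (), (1,1), (1,1), (1,1), (1,1,1), (1,1,2), (1,1,3), (1,2)
    |P|=3: 4 collections, coeffs (), (1), (1), (2)
    |P|=4: 2 collections, coeffs (1), (1)


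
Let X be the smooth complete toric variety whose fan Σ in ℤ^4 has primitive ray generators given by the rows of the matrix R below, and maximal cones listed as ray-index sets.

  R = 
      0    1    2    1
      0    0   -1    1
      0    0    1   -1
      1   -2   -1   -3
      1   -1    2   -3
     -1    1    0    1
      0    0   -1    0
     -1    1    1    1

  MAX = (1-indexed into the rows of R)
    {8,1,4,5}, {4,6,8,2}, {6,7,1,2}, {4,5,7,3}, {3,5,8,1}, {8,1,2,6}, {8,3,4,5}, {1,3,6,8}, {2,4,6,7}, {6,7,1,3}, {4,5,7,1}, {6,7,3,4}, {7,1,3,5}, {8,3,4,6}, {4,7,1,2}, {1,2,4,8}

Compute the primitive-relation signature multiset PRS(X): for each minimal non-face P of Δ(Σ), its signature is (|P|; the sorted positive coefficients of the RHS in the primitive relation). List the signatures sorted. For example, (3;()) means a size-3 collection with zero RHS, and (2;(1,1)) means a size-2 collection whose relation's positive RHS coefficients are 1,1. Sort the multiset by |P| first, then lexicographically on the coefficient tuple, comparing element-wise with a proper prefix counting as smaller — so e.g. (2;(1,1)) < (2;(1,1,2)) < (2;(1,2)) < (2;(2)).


Primitive collections (6):

  {2,3}:  v_{2} + v_{3} = 0  ⇒ sig = (2;())
  {7,8}:  v_{7} + v_{8} = v_{6}  ⇒ sig = (2;(1))
  {2,5}:  v_{2} + v_{5} = v_{1} + v_{4}  ⇒ sig = (2;(1,1))
  {5,6}:  v_{5} + v_{6} = 2·v_{3}  ⇒ sig = (2;(2))
  {1,3,4}:  v_{1} + v_{3} + v_{4} = v_{5}  ⇒ sig = (3;(1))
  {1,4,6}:  v_{1} + v_{4} + v_{6} = v_{3}  ⇒ sig = (3;(1))

Hence PRS(X_Σ) =
    |P|=2: 4 collections, coeffs (), (1), (1,1), (2)
    |P|=3: 2 collections, coeffs (1), (1)


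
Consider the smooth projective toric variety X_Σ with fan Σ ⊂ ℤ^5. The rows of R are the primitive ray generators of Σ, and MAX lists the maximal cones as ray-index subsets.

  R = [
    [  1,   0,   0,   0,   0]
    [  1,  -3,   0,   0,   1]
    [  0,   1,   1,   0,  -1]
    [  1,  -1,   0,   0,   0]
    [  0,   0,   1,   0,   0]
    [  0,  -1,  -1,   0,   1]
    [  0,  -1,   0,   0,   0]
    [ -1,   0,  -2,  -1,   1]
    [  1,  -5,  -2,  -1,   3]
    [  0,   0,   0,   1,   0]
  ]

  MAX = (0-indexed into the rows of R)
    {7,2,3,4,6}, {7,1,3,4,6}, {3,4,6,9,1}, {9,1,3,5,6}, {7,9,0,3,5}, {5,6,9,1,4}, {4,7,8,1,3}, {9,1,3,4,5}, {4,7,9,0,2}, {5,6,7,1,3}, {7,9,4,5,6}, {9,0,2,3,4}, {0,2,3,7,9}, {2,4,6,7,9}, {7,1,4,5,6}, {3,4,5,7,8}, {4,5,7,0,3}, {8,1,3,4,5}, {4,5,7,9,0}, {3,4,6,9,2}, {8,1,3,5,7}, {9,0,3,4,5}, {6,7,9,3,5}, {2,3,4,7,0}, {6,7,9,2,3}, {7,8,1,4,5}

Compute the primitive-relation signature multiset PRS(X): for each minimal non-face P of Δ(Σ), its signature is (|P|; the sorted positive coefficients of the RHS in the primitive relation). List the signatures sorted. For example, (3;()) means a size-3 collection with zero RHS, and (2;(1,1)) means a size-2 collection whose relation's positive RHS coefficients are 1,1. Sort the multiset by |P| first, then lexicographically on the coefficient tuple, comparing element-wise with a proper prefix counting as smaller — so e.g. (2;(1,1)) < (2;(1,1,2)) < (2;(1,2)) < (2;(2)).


Δ(Σ) — 10 vertices, 12 min non-faces:

  P={2,5}:  v_{2} + v_{5} = 0  so sig = (2;())
  P={0,6}:  v_{0} + v_{6} = v_{3}  so sig = (2;(1))
  P={1,2}:  v_{1} + v_{2} = v_{3} + v_{4} + v_{6}  so sig = (2;(1,1,1))
  P={2,8}:  v_{2} + v_{8} = v_{1} + v_{3} + v_{4} + v_{7}  so sig = (2;(1,1,1,1))
  P={0,1}:  v_{0} + v_{1} = 2·v_{3} + v_{4} + v_{5}  so sig = (2;(1,1,2))
  P={6,8}:  v_{6} + v_{8} = 2·v_{1} + v_{7}  so sig = (2;(1,2))
  P={8,9}:  v_{8} + v_{9} = v_{1} + 2·v_{5}  so sig = (2;(1,2))
  P={0,8}:  v_{0} + v_{8} = 3·v_{3} + 2·v_{4} + 2·v_{5} + v_{7}  so sig = (2;(1,2,2,3))
  P={1,7,9}:  v_{1} + v_{7} + v_{9} = 2·v_{5} + v_{6}  so sig = (3;(1,2))
  P={3,4,5,6}:  v_{3} + v_{4} + v_{5} + v_{6} = v_{1}  so sig = (4;(1))
  P={3,4,7,9}:  v_{3} + v_{4} + v_{7} + v_{9} = v_{5}  so sig = (4;(1))
  P={1,3,4,5,7}:  v_{1} + v_{3} + v_{4} + v_{5} + v_{7} = v_{8}  so sig = (5;(1))

Sorted signature multiset PRS(X):
    |P|=2: 8 collections, coeffs (), (1), (1,1,1), (1,1,1,1), (1,1,2), (1,2), (1,2), (1,2,2,3)
    |P|=3: 1 collection, coeffs (1,2)
    |P|=4: 2 collections, coeffs (1), (1)
    |P|=5: 1 collection, coeffs (1)


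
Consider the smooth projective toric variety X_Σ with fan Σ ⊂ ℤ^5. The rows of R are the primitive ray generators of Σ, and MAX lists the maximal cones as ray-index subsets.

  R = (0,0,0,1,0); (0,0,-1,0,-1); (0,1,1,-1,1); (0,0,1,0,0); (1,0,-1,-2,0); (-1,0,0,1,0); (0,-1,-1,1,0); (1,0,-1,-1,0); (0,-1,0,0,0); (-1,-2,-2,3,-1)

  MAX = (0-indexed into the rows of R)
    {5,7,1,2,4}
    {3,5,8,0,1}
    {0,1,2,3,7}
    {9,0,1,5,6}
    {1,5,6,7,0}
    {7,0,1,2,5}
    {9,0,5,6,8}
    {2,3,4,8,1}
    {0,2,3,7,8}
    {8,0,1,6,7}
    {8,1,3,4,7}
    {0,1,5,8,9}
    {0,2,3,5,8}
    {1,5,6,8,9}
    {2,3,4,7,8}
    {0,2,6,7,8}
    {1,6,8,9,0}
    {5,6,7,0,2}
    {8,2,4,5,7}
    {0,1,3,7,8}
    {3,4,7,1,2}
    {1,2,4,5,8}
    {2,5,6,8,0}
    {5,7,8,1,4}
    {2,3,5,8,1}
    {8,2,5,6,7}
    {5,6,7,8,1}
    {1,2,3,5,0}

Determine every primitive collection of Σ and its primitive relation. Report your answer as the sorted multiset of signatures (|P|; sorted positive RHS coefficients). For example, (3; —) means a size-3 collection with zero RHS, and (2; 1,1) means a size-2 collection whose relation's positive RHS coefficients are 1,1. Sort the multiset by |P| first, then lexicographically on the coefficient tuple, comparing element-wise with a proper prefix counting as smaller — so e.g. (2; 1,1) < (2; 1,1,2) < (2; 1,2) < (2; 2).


Δ(Σ) — 10 vertices, 14 min non-faces:

  • {0,4}:  v_{0} + v_{4} = v_{7}  so sig = (2; 1)
  • {2,9}:  v_{2} + v_{9} = v_{5} + v_{6}  so sig = (2; 1,1)
  • {3,6}:  v_{3} + v_{6} = v_{0} + v_{8}  so sig = (2; 1,1)
  • {4,9}:  v_{4} + v_{9} = v_{1} + v_{5} + v_{6} + v_{7} + v_{8}  so sig = (2; 1,1,1,1,1)
  • {4,6}:  v_{4} + v_{6} = v_{5} + 2·v_{7} + v_{8}  so sig = (2; 1,1,2)
  • {3,9}:  v_{3} + v_{9} = 2·v_{0} + v_{1} + v_{5} + 2·v_{8}  so sig = (2; 1,1,2,2)
  • {7,9}:  v_{7} + v_{9} = v_{1} + 2·v_{6}  so sig = (2; 1,2)
  • {3,5,7}:  v_{3} + v_{5} + v_{7} = 0  so sig = (3; —)
  • {1,2,6}:  v_{1} + v_{2} + v_{6} = v_{5} + v_{7}  so sig = (3; 1,1)
  • {3,4,5}:  v_{3} + v_{4} + v_{5} = v_{1} + v_{2} + v_{8}  so sig = (3; 1,1,1)
  • {0,1,2,8}:  v_{0} + v_{1} + v_{2} + v_{8} = 0  so sig = (4; —)
  • {0,5,7,8}:  v_{0} + v_{5} + v_{7} + v_{8} = v_{6}  so sig = (4; 1)
  • {1,2,7,8}:  v_{1} + v_{2} + v_{7} + v_{8} = v_{4}  so sig = (4; 1)
  • {0,1,5,6,8}:  v_{0} + v_{1} + v_{5} + v_{6} + v_{8} = v_{9}  so sig = (5; 1)

Signatures (|P|; sorted positive RHS coefficients), sorted:
{ (2; 1),  (2; 1,1) ×2,  (2; 1,1,1,1,1),  (2; 1,1,2),  (2; 1,1,2,2),  (2; 1,2),  (3; —),  (3; 1,1),  (3; 1,1,1),  (4; —),  (4; 1) ×2,  (5; 1) }


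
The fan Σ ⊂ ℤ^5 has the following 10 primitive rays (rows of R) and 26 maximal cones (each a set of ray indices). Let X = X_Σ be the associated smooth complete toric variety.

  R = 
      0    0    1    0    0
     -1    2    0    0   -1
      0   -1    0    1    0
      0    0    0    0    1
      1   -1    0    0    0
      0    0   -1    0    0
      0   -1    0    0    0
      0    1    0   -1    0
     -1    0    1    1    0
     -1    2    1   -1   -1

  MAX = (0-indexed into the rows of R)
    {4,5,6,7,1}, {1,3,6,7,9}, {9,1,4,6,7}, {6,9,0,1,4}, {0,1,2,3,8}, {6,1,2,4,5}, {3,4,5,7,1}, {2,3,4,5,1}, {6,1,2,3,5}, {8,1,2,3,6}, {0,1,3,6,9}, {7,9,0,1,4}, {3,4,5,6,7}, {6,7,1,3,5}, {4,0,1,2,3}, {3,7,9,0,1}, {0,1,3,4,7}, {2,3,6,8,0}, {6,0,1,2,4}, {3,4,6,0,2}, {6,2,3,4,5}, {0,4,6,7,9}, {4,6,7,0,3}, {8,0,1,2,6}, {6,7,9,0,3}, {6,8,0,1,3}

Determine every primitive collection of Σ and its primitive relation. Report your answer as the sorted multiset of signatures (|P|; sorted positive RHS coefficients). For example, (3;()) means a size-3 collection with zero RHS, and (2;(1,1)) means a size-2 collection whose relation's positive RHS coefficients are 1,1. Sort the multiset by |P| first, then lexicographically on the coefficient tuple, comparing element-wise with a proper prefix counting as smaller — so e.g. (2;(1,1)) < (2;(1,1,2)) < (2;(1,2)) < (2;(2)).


Σ has 12 primitive collections:

  {0,5}:  v_{0} + v_{5} = 0  so sig = (2;())
  {2,7}:  v_{2} + v_{7} = 0  so sig = (2;())
  {4,8}:  v_{4} + v_{8} = v_{0} + v_{2}  so sig = (2;(1,1))
  {2,9}:  v_{2} + v_{9} = v_{0} + v_{1} + v_{6}  so sig = (2;(1,1,1))
  {5,9}:  v_{5} + v_{9} = v_{1} + v_{6} + v_{7}  so sig = (2;(1,1,1))
  {5,8}:  v_{5} + v_{8} = v_{1} + v_{2} + v_{3} + v_{6}  so sig = (2;(1,1,1,1))
  {7,8}:  v_{7} + v_{8} = v_{0} + v_{1} + v_{3} + v_{6}  so sig = (2;(1,1,1,1))
  {8,9}:  v_{8} + v_{9} = 2·v_{0} + 2·v_{1} + v_{3} + 2·v_{6}  so sig = (2;(1,2,2,2))
  {3,4,9}:  v_{3} + v_{4} + v_{9} = v_{0} + v_{7}  so sig = (3;(1,1))
  {1,3,4,6}:  v_{1} + v_{3} + v_{4} + v_{6} = 0  so sig = (4;())
  {0,1,6,7}:  v_{0} + v_{1} + v_{6} + v_{7} = v_{9}  so sig = (4;(1))
  {0,1,2,3,6}:  v_{0} + v_{1} + v_{2} + v_{3} + v_{6} = v_{8}  so sig = (5;(1))

so the primitive-relation signature multiset is
    |P|=2: 8 collections, coeffs (), (), (1,1), (1,1,1), (1,1,1), (1,1,1,1), (1,1,1,1), (1,2,2,2)
    |P|=3: 1 collection, coeffs (1,1)
    |P|=4: 2 collections, coeffs (), (1)
    |P|=5: 1 collection, coeffs (1)


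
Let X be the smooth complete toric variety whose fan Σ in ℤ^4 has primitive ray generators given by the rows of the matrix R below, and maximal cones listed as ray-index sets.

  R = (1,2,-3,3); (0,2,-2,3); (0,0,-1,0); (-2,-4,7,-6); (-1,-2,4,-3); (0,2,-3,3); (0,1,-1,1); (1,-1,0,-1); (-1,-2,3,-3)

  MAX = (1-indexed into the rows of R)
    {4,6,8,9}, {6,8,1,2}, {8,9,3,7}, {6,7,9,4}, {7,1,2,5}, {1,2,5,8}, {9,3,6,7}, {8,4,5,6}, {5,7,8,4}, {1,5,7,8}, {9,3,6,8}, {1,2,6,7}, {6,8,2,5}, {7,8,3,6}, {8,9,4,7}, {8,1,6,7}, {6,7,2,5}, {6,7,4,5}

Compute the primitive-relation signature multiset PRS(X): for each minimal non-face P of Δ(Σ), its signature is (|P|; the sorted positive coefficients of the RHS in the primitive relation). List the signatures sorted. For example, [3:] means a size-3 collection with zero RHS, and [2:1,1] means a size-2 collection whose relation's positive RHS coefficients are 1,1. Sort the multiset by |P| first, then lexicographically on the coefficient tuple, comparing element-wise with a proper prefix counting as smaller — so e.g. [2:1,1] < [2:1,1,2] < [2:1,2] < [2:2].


Σ has 14 primitive collections:

  {1,9}:  v_{1} + v_{9} = 0  ⇒ sig = [2:]
  {1,4}:  v_{1} + v_{4} = v_{5}  ⇒ sig = [2:1]
  {2,3}:  v_{2} + v_{3} = v_{6}  ⇒ sig = [2:1]
  {3,5}:  v_{3} + v_{5} = v_{9}  ⇒ sig = [2:1]
  {5,9}:  v_{5} + v_{9} = v_{4}  ⇒ sig = [2:1]
  {2,9}:  v_{2} + v_{9} = v_{5} + v_{6}  ⇒ sig = [2:1,1]
  {1,3}:  v_{1} + v_{3} = v_{6} + v_{7} + v_{8}  ⇒ sig = [2:1,1,1]
  {2,4}:  v_{2} + v_{4} = 2·v_{5} + v_{6}  ⇒ sig = [2:1,2]
  {3,4}:  v_{3} + v_{4} = 2·v_{9}  ⇒ sig = [2:2]
  {1,5,6}:  v_{1} + v_{5} + v_{6} = v_{2}  ⇒ sig = [3:1]
  {2,7,8}:  v_{2} + v_{7} + v_{8} = v_{1}  ⇒ sig = [3:1]
  {5,6,7,8}:  v_{5} + v_{6} + v_{7} + v_{8} = 0  ⇒ sig = [4:]
  {4,6,7,8}:  v_{4} + v_{6} + v_{7} + v_{8} = v_{9}  ⇒ sig = [4:1]
  {6,7,8,9}:  v_{6} + v_{7} + v_{8} + v_{9} = v_{3}  ⇒ sig = [4:1]

so the primitive-relation signature multiset is
[[2:], [2:1], [2:1], [2:1], [2:1], [2:1,1], [2:1,1,1], [2:1,2], [2:2], [3:1], [3:1], [4:], [4:1], [4:1]]


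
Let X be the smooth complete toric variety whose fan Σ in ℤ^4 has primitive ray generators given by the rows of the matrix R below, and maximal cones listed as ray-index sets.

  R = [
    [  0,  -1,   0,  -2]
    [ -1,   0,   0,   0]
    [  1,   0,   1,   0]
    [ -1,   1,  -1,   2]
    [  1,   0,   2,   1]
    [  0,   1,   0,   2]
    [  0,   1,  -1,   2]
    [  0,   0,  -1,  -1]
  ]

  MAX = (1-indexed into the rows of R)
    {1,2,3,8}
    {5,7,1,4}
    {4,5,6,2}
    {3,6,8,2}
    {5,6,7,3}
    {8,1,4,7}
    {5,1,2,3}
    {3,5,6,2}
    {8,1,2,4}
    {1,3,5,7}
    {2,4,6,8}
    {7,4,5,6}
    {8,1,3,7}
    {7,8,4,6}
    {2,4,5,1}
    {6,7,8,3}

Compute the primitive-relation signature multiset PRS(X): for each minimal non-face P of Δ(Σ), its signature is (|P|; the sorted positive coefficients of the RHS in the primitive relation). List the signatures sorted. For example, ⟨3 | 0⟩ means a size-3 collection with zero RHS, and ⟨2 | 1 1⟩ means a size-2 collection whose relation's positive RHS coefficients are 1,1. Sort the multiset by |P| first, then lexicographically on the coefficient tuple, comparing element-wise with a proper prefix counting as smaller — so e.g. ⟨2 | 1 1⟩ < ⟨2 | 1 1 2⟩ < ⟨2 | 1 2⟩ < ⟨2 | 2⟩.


Minimal non-faces — 4 found among 8 rays, 16 max cones:

  P = {1,6}:  v_{1} + v_{6} = 0  ⟹  sig = ⟨2 | 0⟩
  P = {2,7}:  v_{2} + v_{7} = v_{4}  ⟹  sig = ⟨2 | 1⟩
  P = {3,4}:  v_{3} + v_{4} = v_{6}  ⟹  sig = ⟨2 | 1⟩
  P = {5,8}:  v_{5} + v_{8} = v_{3}  ⟹  sig = ⟨2 | 1⟩

Sorted signature multiset PRS(X):
    ⟨2 | 0⟩
    ⟨2 | 1⟩
    ⟨2 | 1⟩
    ⟨2 | 1⟩


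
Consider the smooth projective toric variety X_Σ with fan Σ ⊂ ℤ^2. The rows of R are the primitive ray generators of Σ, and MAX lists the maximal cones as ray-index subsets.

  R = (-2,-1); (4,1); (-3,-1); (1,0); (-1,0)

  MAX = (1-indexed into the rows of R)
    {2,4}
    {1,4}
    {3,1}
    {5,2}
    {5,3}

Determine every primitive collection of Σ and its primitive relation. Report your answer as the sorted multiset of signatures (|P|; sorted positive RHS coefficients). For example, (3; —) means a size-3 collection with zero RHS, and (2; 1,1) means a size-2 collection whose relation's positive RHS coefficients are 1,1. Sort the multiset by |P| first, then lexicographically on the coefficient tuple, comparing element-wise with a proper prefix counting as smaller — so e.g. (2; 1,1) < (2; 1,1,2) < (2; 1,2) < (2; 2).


|primitive collections| = 5. Relations:

  • {4,5}:  v_{4} + v_{5} = 0  so sig = (2; —)
  • {1,5}:  v_{1} + v_{5} = v_{3}  so sig = (2; 1)
  • {2,3}:  v_{2} + v_{3} = v_{4}  so sig = (2; 1)
  • {3,4}:  v_{3} + v_{4} = v_{1}  so sig = (2; 1)
  • {1,2}:  v_{1} + v_{2} = 2·v_{4}  so sig = (2; 2)

so the primitive-relation signature multiset is
    (2; —)
    (2; 1)
    (2; 1)
    (2; 1)
    (2; 2)


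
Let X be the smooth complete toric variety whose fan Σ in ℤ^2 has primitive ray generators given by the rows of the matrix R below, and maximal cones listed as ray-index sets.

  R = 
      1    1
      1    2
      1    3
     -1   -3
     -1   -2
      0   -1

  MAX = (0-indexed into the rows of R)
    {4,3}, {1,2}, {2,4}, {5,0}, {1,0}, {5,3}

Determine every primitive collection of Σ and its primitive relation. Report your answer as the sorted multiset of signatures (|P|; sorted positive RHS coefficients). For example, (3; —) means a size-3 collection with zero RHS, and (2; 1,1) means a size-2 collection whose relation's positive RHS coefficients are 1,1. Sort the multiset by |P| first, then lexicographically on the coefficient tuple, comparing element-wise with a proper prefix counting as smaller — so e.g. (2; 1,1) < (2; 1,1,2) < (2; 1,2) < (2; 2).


The 9 primitive collections of Σ (r=6, n=2):

  P={1,4}:  v_{1} + v_{4} = 0 ; sig = (2; —)
  P={2,3}:  v_{2} + v_{3} = 0 ; sig = (2; —)
  P={0,4}:  v_{0} + v_{4} = v_{5} ; sig = (2; 1)
  P={1,3}:  v_{1} + v_{3} = v_{5} ; sig = (2; 1)
  P={1,5}:  v_{1} + v_{5} = v_{0} ; sig = (2; 1)
  P={2,5}:  v_{2} + v_{5} = v_{1} ; sig = (2; 1)
  P={4,5}:  v_{4} + v_{5} = v_{3} ; sig = (2; 1)
  P={0,2}:  v_{0} + v_{2} = 2·v_{1} ; sig = (2; 2)
  P={0,3}:  v_{0} + v_{3} = 2·v_{5} ; sig = (2; 2)

Hence PRS(X_Σ) =
    |P|=2: 9 collections, coeffs (), (), (1), (1), (1), (1), (1), (2), (2)


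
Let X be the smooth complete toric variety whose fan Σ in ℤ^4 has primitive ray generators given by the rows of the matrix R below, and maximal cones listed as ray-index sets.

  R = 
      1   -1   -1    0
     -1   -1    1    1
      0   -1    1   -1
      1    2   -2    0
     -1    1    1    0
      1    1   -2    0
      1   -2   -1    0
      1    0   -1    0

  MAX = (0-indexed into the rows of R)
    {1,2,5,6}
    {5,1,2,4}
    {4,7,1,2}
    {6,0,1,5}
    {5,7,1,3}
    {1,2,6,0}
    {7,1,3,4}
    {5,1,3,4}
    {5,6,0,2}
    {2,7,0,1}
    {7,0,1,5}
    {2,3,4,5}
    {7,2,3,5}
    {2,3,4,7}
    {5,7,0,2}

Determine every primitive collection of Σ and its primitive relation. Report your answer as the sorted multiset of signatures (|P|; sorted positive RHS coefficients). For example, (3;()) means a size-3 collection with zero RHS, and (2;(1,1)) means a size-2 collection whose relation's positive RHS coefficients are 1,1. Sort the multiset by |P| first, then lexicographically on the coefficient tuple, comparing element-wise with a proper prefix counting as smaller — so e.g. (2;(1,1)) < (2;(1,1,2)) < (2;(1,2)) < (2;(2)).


Σ has 9 primitive collections:

  • {0,4}:  v_{0} + v_{4} = 0 ; sig = (2;())
  • {0,3}:  v_{0} + v_{3} = v_{5} + v_{7} ; sig = (2;(1,1))
  • {3,6}:  v_{3} + v_{6} = v_{0} + v_{5} ; sig = (2;(1,1))
  • {4,6}:  v_{4} + v_{6} = v_{1} + v_{2} + v_{5} ; sig = (2;(1,1,1))
  • {6,7}:  v_{6} + v_{7} = 2·v_{0} ; sig = (2;(2))
  • {1,2,3}:  v_{1} + v_{2} + v_{3} = 0 ; sig = (3;())
  • {4,5,7}:  v_{4} + v_{5} + v_{7} = v_{3} ; sig = (3;(1))
  • {0,1,2,5}:  v_{0} + v_{1} + v_{2} + v_{5} = v_{6} ; sig = (4;(1))
  • {1,2,5,7}:  v_{1} + v_{2} + v_{5} + v_{7} = v_{0} ; sig = (4;(1))

Signatures (|P|; sorted positive RHS coefficients), sorted:
{ (2;()),  (2;(1,1)) ×2,  (2;(1,1,1)),  (2;(2)),  (3;()),  (3;(1)),  (4;(1)) ×2 }


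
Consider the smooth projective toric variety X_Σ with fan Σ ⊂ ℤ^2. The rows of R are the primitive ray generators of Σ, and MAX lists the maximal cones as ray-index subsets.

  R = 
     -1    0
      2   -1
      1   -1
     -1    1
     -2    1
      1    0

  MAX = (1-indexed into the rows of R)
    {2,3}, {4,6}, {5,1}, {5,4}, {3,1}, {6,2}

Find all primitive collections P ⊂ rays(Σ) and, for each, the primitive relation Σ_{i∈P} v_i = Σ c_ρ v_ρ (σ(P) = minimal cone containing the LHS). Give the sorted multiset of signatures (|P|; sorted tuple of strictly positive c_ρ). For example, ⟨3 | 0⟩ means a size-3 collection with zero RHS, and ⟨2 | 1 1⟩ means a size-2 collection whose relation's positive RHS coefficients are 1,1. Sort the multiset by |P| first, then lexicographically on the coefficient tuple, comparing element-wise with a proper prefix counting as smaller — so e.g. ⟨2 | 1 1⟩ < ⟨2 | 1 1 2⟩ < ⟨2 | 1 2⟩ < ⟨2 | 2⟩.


Minimal non-faces — 9 found among 6 rays, 6 max cones:

  • {1,6}:  v_{1} + v_{6} = 0 — sig = ⟨2 | 0⟩
  • {2,5}:  v_{2} + v_{5} = 0 — sig = ⟨2 | 0⟩
  • {3,4}:  v_{3} + v_{4} = 0 — sig = ⟨2 | 0⟩
  • {1,2}:  v_{1} + v_{2} = v_{3} — sig = ⟨2 | 1⟩
  • {1,4}:  v_{1} + v_{4} = v_{5} — sig = ⟨2 | 1⟩
  • {2,4}:  v_{2} + v_{4} = v_{6} — sig = ⟨2 | 1⟩
  • {3,5}:  v_{3} + v_{5} = v_{1} — sig = ⟨2 | 1⟩
  • {3,6}:  v_{3} + v_{6} = v_{2} — sig = ⟨2 | 1⟩
  • {5,6}:  v_{5} + v_{6} = v_{4} — sig = ⟨2 | 1⟩

Hence PRS(X_Σ) =
    ⟨2 | 0⟩
    ⟨2 | 0⟩
    ⟨2 | 0⟩
    ⟨2 | 1⟩
    ⟨2 | 1⟩
    ⟨2 | 1⟩
    ⟨2 | 1⟩
    ⟨2 | 1⟩
    ⟨2 | 1⟩


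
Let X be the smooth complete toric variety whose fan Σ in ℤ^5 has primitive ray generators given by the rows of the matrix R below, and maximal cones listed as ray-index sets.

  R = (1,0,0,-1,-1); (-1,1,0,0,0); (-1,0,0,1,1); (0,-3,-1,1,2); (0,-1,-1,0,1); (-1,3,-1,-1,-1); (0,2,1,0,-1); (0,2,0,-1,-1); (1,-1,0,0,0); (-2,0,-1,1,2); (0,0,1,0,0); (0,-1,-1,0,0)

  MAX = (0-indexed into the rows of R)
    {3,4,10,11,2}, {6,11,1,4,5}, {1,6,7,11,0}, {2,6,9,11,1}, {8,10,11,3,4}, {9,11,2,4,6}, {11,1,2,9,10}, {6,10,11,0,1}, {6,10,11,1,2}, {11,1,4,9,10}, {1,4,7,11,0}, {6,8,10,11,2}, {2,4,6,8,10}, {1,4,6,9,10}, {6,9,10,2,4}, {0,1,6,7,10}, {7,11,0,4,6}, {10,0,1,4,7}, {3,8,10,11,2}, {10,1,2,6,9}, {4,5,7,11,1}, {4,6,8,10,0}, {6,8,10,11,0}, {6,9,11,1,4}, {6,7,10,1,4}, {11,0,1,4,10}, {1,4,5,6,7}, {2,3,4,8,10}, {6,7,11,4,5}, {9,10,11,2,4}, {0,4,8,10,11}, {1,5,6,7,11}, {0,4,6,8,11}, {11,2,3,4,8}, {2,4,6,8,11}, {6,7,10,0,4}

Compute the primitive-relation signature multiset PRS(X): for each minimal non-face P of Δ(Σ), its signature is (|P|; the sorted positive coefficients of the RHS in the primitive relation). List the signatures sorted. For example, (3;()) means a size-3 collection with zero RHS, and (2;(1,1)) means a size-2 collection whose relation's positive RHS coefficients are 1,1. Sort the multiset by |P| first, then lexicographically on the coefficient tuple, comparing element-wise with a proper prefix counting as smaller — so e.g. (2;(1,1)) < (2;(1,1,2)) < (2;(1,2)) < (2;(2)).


Δ(Σ) — 12 vertices, 25 min non-faces:

  {0,2}:  v_{0} + v_{2} = 0  so sig = (2;())
  {1,8}:  v_{1} + v_{8} = 0  so sig = (2;())
  {3,7}:  v_{3} + v_{7} = v_{4}  so sig = (2;(1))
  {0,9}:  v_{0} + v_{9} = v_{1} + v_{4}  so sig = (2;(1,1))
  {3,6}:  v_{3} + v_{6} = v_{2} + v_{8}  so sig = (2;(1,1))
  {5,10}:  v_{5} + v_{10} = v_{1} + v_{7}  so sig = (2;(1,1))
  {8,9}:  v_{8} + v_{9} = v_{2} + v_{4}  so sig = (2;(1,1))
  {2,7}:  v_{2} + v_{7} = v_{1} + v_{4} + v_{6}  so sig = (2;(1,1,1))
  {7,8}:  v_{7} + v_{8} = v_{0} + v_{4} + v_{6}  so sig = (2;(1,1,1))
  {0,3}:  v_{0} + v_{3} = v_{4} + v_{8} + v_{10} + v_{11}  so sig = (2;(1,1,1,1))
  {1,3}:  v_{1} + v_{3} = v_{2} + v_{4} + v_{10} + v_{11}  so sig = (2;(1,1,1,1))
  {5,8}:  v_{5} + v_{8} = v_{4} + v_{6} + v_{7} + v_{11}  so sig = (2;(1,1,1,1))
  {3,5}:  v_{3} + v_{5} = v_{1} + 2·v_{4} + v_{6} + v_{11}  so sig = (2;(1,1,1,2))
  {3,9}:  v_{3} + v_{9} = 2·v_{2} + 2·v_{4} + v_{10} + v_{11}  so sig = (2;(1,1,2,2))
  {0,5}:  v_{0} + v_{5} = 2·v_{7} + v_{11}  so sig = (2;(1,2))
  {7,9}:  v_{7} + v_{9} = 2·v_{1} + 2·v_{4} + v_{6}  so sig = (2;(1,2,2))
  {2,5}:  v_{2} + v_{5} = 2·v_{1} + 2·v_{4} + 2·v_{6} + v_{11}  so sig = (2;(1,2,2,2))
  {5,9}:  v_{5} + v_{9} = 3·v_{1} + 3·v_{4} + 2·v_{6} + v_{11}  so sig = (2;(1,2,3,3))
  {1,2,4}:  v_{1} + v_{2} + v_{4} = v_{9}  so sig = (3;(1))
  {7,10,11}:  v_{7} + v_{10} + v_{11} = v_{0} + v_{1}  so sig = (3;(1,1))
  {4,6,10,11}:  v_{4} + v_{6} + v_{10} + v_{11} = 0  so sig = (4;())
  {0,1,4,6}:  v_{0} + v_{1} + v_{4} + v_{6} = v_{7}  so sig = (4;(1))
  {6,9,10,11}:  v_{6} + v_{9} + v_{10} + v_{11} = v_{1} + v_{2}  so sig = (4;(1,1))
  {1,4,6,7,11}:  v_{1} + v_{4} + v_{6} + v_{7} + v_{11} = v_{5}  so sig = (5;(1))
  {2,4,8,10,11}:  v_{2} + v_{4} + v_{8} + v_{10} + v_{11} = v_{3}  so sig = (5;(1))

so the primitive-relation signature multiset is
{ (2;()) ×2,  (2;(1)),  (2;(1,1)) ×4,  (2;(1,1,1)) ×2,  (2;(1,1,1,1)) ×3,  (2;(1,1,1,2)),  (2;(1,1,2,2)),  (2;(1,2)),  (2;(1,2,2)),  (2;(1,2,2,2)),  (2;(1,2,3,3)),  (3;(1)),  (3;(1,1)),  (4;()),  (4;(1)),  (4;(1,1)),  (5;(1)) ×2 }


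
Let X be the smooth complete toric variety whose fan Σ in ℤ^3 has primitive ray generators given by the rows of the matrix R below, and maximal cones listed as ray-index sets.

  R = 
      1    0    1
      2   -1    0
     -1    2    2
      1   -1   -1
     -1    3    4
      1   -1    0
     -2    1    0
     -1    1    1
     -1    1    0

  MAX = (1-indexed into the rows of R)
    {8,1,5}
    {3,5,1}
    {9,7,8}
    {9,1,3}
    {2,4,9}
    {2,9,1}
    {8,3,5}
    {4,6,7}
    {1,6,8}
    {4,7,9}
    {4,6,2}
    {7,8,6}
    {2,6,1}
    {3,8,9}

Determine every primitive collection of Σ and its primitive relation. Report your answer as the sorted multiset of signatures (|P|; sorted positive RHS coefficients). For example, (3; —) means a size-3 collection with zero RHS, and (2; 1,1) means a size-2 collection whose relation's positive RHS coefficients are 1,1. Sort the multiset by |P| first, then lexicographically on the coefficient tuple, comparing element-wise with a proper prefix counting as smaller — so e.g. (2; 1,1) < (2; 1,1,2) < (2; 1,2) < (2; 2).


17 minimal non-faces of Δ(Σ) (on 9 rays):

  • {2,7}:  v_{2} + v_{7} = 0  →  sig = (2; —)
  • {4,8}:  v_{4} + v_{8} = 0  →  sig = (2; —)
  • {6,9}:  v_{6} + v_{9} = 0  →  sig = (2; —)
  • {1,4}:  v_{1} + v_{4} = v_{2}  →  sig = (2; 1)
  • {1,7}:  v_{1} + v_{7} = v_{8}  →  sig = (2; 1)
  • {2,8}:  v_{2} + v_{8} = v_{1}  →  sig = (2; 1)
  • {3,4}:  v_{3} + v_{4} = v_{1} + v_{9}  →  sig = (2; 1,1)
  • {3,6}:  v_{3} + v_{6} = v_{1} + v_{8}  →  sig = (2; 1,1)
  • {4,5}:  v_{4} + v_{5} = v_{1} + v_{3}  →  sig = (2; 1,1)
  • {2,3}:  v_{2} + v_{3} = 2·v_{1} + v_{9}  →  sig = (2; 1,2)
  • {2,5}:  v_{2} + v_{5} = 2·v_{1} + v_{3}  →  sig = (2; 1,2)
  • {3,7}:  v_{3} + v_{7} = 2·v_{8} + v_{9}  →  sig = (2; 1,2)
  • {5,7}:  v_{5} + v_{7} = v_{3} + 2·v_{8}  →  sig = (2; 1,2)
  • {5,9}:  v_{5} + v_{9} = 2·v_{3}  →  sig = (2; 2)
  • {5,6}:  v_{5} + v_{6} = 2·v_{1} + 2·v_{8}  →  sig = (2; 2,2)
  • {1,3,8}:  v_{1} + v_{3} + v_{8} = v_{5}  →  sig = (3; 1)
  • {1,8,9}:  v_{1} + v_{8} + v_{9} = v_{3}  →  sig = (3; 1)

so the primitive-relation signature multiset is
    (2; —)
    (2; —)
    (2; —)
    (2; 1)
    (2; 1)
    (2; 1)
    (2; 1,1)
    (2; 1,1)
    (2; 1,1)
    (2; 1,2)
    (2; 1,2)
    (2; 1,2)
    (2; 1,2)
    (2; 2)
    (2; 2,2)
    (3; 1)
    (3; 1)


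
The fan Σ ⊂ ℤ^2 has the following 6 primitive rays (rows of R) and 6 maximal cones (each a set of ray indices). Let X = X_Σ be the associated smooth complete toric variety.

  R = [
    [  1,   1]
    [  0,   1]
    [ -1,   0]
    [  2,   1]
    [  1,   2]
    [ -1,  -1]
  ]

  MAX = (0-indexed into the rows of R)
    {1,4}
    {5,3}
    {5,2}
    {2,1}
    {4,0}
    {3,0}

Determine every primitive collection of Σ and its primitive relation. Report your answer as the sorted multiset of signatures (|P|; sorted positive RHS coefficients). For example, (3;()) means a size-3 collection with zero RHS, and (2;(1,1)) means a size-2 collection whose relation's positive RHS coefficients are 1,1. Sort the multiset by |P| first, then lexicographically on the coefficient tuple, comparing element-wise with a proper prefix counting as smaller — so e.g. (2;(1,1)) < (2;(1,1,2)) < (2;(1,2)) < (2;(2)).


The 9 primitive collections of Σ (r=6, n=2):

  {0,5}:  v_{0} + v_{5} = 0  →  sig = (2;())
  {0,1}:  v_{0} + v_{1} = v_{4}  →  sig = (2;(1))
  {0,2}:  v_{0} + v_{2} = v_{1}  →  sig = (2;(1))
  {1,5}:  v_{1} + v_{5} = v_{2}  →  sig = (2;(1))
  {2,3}:  v_{2} + v_{3} = v_{0}  →  sig = (2;(1))
  {4,5}:  v_{4} + v_{5} = v_{1}  →  sig = (2;(1))
  {1,3}:  v_{1} + v_{3} = 2·v_{0}  →  sig = (2;(2))
  {2,4}:  v_{2} + v_{4} = 2·v_{1}  →  sig = (2;(2))
  {3,4}:  v_{3} + v_{4} = 3·v_{0}  →  sig = (2;(3))

so the primitive-relation signature multiset is
[(2;()), (2;(1)), (2;(1)), (2;(1)), (2;(1)), (2;(1)), (2;(2)), (2;(2)), (2;(3))]


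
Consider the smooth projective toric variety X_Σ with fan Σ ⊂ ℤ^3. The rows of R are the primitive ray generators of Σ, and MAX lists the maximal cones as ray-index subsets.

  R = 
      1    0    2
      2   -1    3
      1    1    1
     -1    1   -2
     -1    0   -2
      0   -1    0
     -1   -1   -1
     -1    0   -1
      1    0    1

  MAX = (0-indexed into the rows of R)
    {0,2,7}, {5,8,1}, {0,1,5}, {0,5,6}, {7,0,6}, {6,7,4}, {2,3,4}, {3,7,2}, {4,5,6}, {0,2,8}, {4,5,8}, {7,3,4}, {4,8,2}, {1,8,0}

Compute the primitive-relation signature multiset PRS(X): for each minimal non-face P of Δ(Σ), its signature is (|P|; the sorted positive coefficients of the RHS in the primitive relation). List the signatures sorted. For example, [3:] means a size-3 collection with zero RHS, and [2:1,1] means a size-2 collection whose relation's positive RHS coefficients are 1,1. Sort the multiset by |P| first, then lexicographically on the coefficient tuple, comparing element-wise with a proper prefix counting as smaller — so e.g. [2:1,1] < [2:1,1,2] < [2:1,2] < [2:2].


Δ(Σ) — 9 vertices, 17 min non-faces:

  {0,4}:  v_{0} + v_{4} = 0  ⇒ sig = [2:]
  {2,6}:  v_{2} + v_{6} = 0  ⇒ sig = [2:]
  {7,8}:  v_{7} + v_{8} = 0  ⇒ sig = [2:]
  {1,3}:  v_{1} + v_{3} = v_{8}  ⇒ sig = [2:1]
  {2,5}:  v_{2} + v_{5} = v_{8}  ⇒ sig = [2:1]
  {3,5}:  v_{3} + v_{5} = v_{4}  ⇒ sig = [2:1]
  {5,7}:  v_{5} + v_{7} = v_{6}  ⇒ sig = [2:1]
  {6,8}:  v_{6} + v_{8} = v_{5}  ⇒ sig = [2:1]
  {0,3}:  v_{0} + v_{3} = v_{2} + v_{7}  ⇒ sig = [2:1,1]
  {1,4}:  v_{1} + v_{4} = v_{5} + v_{8}  ⇒ sig = [2:1,1]
  {1,7}:  v_{1} + v_{7} = v_{0} + v_{5}  ⇒ sig = [2:1,1]
  {3,6}:  v_{3} + v_{6} = v_{4} + v_{7}  ⇒ sig = [2:1,1]
  {3,8}:  v_{3} + v_{8} = v_{2} + v_{4}  ⇒ sig = [2:1,1]
  {1,2}:  v_{1} + v_{2} = v_{0} + 2·v_{8}  ⇒ sig = [2:1,2]
  {1,6}:  v_{1} + v_{6} = v_{0} + 2·v_{5}  ⇒ sig = [2:1,2]
  {0,5,8}:  v_{0} + v_{5} + v_{8} = v_{1}  ⇒ sig = [3:1]
  {2,4,7}:  v_{2} + v_{4} + v_{7} = v_{3}  ⇒ sig = [3:1]

Signatures (|P|; sorted positive RHS coefficients), sorted:
    |P|=2: 15 collections, coeffs (), (), (), (1), (1), (1), (1), (1), (1,1), (1,1), (1,1), (1,1), (1,1), (1,2), (1,2)
    |P|=3: 2 collections, coeffs (1), (1)


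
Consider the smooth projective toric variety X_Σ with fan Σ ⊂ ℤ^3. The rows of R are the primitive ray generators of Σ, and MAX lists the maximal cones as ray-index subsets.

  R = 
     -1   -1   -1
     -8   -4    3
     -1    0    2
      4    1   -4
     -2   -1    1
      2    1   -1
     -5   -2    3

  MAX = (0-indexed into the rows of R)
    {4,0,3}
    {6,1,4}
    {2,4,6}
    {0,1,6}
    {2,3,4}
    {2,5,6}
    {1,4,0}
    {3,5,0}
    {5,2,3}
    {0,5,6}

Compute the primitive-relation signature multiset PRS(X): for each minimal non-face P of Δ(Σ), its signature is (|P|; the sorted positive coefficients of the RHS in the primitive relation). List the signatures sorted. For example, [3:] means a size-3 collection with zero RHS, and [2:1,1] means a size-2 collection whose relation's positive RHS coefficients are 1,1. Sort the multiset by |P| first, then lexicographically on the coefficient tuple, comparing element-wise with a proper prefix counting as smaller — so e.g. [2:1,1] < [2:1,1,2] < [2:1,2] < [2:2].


Σ has 7 primitive collections:

  P={4,5}:  v_{4} + v_{5} = 0  so sig = [2:]
  P={0,2}:  v_{0} + v_{2} = v_{4}  so sig = [2:1]
  P={3,6}:  v_{3} + v_{6} = v_{0}  so sig = [2:1]
  P={1,5}:  v_{1} + v_{5} = v_{0} + v_{6}  so sig = [2:1,1]
  P={1,2}:  v_{1} + v_{2} = 2·v_{4} + v_{6}  so sig = [2:1,2]
  P={1,3}:  v_{1} + v_{3} = 2·v_{0} + v_{4}  so sig = [2:1,2]
  P={0,4,6}:  v_{0} + v_{4} + v_{6} = v_{1}  so sig = [3:1]

Sorted signature multiset PRS(X):
{ [2:],  [2:1] ×2,  [2:1,1],  [2:1,2] ×2,  [3:1] }


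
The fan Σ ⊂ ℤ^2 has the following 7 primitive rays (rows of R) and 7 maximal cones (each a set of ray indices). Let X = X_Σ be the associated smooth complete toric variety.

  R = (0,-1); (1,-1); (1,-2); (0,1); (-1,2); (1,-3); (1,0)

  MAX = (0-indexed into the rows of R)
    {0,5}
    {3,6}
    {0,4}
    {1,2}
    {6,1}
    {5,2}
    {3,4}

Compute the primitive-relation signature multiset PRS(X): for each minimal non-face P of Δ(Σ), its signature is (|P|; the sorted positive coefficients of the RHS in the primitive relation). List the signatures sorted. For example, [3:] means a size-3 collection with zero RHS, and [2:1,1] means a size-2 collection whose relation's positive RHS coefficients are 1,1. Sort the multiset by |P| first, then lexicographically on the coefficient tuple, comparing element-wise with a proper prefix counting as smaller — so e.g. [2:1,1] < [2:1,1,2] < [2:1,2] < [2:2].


14 collections generate NE(X_Σ); each relation:

  • {0,3}:  v_{0} + v_{3} = 0 ; sig = [2:]
  • {2,4}:  v_{2} + v_{4} = 0 ; sig = [2:]
  • {0,1}:  v_{0} + v_{1} = v_{2} ; sig = [2:1]
  • {0,2}:  v_{0} + v_{2} = v_{5} ; sig = [2:1]
  • {0,6}:  v_{0} + v_{6} = v_{1} ; sig = [2:1]
  • {1,3}:  v_{1} + v_{3} = v_{6} ; sig = [2:1]
  • {1,4}:  v_{1} + v_{4} = v_{3} ; sig = [2:1]
  • {2,3}:  v_{2} + v_{3} = v_{1} ; sig = [2:1]
  • {3,5}:  v_{3} + v_{5} = v_{2} ; sig = [2:1]
  • {4,5}:  v_{4} + v_{5} = v_{0} ; sig = [2:1]
  • {5,6}:  v_{5} + v_{6} = v_{1} + v_{2} ; sig = [2:1,1]
  • {1,5}:  v_{1} + v_{5} = 2·v_{2} ; sig = [2:2]
  • {2,6}:  v_{2} + v_{6} = 2·v_{1} ; sig = [2:2]
  • {4,6}:  v_{4} + v_{6} = 2·v_{3} ; sig = [2:2]

Sorted signature multiset PRS(X):
    [2:]
    [2:]
    [2:1]
    [2:1]
    [2:1]
    [2:1]
    [2:1]
    [2:1]
    [2:1]
    [2:1]
    [2:1,1]
    [2:2]
    [2:2]
    [2:2]


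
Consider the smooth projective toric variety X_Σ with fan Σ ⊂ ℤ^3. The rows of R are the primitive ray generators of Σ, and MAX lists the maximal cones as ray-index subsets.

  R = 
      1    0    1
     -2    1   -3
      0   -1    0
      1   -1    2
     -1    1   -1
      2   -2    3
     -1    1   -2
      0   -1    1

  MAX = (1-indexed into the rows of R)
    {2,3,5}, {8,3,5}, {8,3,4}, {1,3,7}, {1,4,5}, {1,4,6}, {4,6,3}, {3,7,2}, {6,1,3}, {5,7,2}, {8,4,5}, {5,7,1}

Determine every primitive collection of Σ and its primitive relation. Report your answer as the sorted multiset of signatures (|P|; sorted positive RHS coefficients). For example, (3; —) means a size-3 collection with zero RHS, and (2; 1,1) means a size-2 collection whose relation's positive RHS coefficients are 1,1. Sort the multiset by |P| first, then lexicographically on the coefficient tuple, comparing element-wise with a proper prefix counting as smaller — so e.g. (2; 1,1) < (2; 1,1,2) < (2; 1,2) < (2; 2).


Primitive collections (14):

  • {4,7}:  v_{4} + v_{7} = 0 ; sig = (2; —)
  • {1,2}:  v_{1} + v_{2} = v_{7} ; sig = (2; 1)
  • {1,8}:  v_{1} + v_{8} = v_{4} ; sig = (2; 1)
  • {2,6}:  v_{2} + v_{6} = v_{3} ; sig = (2; 1)
  • {5,6}:  v_{5} + v_{6} = v_{4} ; sig = (2; 1)
  • {2,4}:  v_{2} + v_{4} = v_{3} + v_{5} ; sig = (2; 1,1)
  • {6,7}:  v_{6} + v_{7} = v_{1} + v_{3} ; sig = (2; 1,1)
  • {7,8}:  v_{7} + v_{8} = v_{3} + v_{5} ; sig = (2; 1,1)
  • {6,8}:  v_{6} + v_{8} = v_{3} + 2·v_{4} ; sig = (2; 1,2)
  • {2,8}:  v_{2} + v_{8} = 2·v_{3} + 2·v_{5} ; sig = (2; 2,2)
  • {1,3,5}:  v_{1} + v_{3} + v_{5} = 0 ; sig = (3; —)
  • {1,3,4}:  v_{1} + v_{3} + v_{4} = v_{6} ; sig = (3; 1)
  • {3,4,5}:  v_{3} + v_{4} + v_{5} = v_{8} ; sig = (3; 1)
  • {3,5,7}:  v_{3} + v_{5} + v_{7} = v_{2} ; sig = (3; 1)

Hence PRS(X_Σ) =
[(2; —), (2; 1), (2; 1), (2; 1), (2; 1), (2; 1,1), (2; 1,1), (2; 1,1), (2; 1,2), (2; 2,2), (3; —), (3; 1), (3; 1), (3; 1)]


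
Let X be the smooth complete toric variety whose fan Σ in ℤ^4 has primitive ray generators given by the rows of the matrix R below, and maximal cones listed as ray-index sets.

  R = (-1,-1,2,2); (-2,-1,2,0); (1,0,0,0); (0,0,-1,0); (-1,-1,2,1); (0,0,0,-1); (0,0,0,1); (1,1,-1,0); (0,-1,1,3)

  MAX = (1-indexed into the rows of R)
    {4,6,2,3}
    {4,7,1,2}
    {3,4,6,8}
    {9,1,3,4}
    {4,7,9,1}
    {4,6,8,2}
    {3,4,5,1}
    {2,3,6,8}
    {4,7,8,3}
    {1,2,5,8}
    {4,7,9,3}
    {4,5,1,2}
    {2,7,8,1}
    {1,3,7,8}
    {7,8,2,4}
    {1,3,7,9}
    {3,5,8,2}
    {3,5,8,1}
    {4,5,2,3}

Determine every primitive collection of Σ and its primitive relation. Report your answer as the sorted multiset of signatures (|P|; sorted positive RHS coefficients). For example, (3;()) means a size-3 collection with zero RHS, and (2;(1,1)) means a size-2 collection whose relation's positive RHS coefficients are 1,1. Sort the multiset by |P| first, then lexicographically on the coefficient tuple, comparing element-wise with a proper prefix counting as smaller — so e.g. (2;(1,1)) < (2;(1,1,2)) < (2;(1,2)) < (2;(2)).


Σ has 14 primitive collections:

  {6,7}:  v_{6} + v_{7} = 0  →  sig = (2;())
  {1,6}:  v_{1} + v_{6} = v_{5}  →  sig = (2;(1))
  {5,7}:  v_{5} + v_{7} = v_{1}  →  sig = (2;(1))
  {5,6}:  v_{5} + v_{6} = v_{2} + v_{3}  →  sig = (2;(1,1))
  {2,9}:  v_{2} + v_{9} = v_{1} + v_{4} + v_{5}  →  sig = (2;(1,1,1))
  {6,9}:  v_{6} + v_{9} = v_{1} + v_{3} + v_{4}  →  sig = (2;(1,1,1))
  {5,9}:  v_{5} + v_{9} = 2·v_{1} + v_{3} + v_{4}  →  sig = (2;(1,1,2))
  {8,9}:  v_{8} + v_{9} = v_{3} + 3·v_{7}  →  sig = (2;(1,3))
  {2,3,7}:  v_{2} + v_{3} + v_{7} = v_{5}  →  sig = (3;(1))
  {4,5,8}:  v_{4} + v_{5} + v_{8} = v_{7}  →  sig = (3;(1))
  {1,2,3}:  v_{1} + v_{2} + v_{3} = 2·v_{5}  →  sig = (3;(2))
  {1,4,8}:  v_{1} + v_{4} + v_{8} = 2·v_{7}  →  sig = (3;(2))
  {2,3,4,8}:  v_{2} + v_{3} + v_{4} + v_{8} = 0  →  sig = (4;())
  {1,3,4,7}:  v_{1} + v_{3} + v_{4} + v_{7} = v_{9}  →  sig = (4;(1))

so the primitive-relation signature multiset is
{ (2;()),  (2;(1)) ×2,  (2;(1,1)),  (2;(1,1,1)) ×2,  (2;(1,1,2)),  (2;(1,3)),  (3;(1)) ×2,  (3;(2)) ×2,  (4;()),  (4;(1)) }
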